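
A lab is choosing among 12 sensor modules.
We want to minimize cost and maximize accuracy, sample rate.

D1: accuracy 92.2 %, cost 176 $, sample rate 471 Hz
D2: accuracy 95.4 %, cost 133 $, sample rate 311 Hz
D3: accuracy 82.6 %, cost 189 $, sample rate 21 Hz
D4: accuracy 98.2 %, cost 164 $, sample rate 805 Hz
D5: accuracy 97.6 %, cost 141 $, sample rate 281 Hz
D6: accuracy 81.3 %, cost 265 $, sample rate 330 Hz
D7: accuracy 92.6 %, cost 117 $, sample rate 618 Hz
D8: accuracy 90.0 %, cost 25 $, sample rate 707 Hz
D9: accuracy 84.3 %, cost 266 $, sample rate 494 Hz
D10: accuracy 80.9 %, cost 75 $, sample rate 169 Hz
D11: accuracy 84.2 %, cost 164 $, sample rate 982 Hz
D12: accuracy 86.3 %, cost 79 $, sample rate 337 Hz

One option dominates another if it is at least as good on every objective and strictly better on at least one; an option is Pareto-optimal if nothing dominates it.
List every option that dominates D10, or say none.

D8: accuracy 90.0≥80.9, cost 25≤75, sample rate 707≥169 — dominates D10.
Others (D1, D2, D3, D4, D5, D6, D7, D9, D11, D12) are each worse than D10 on at least one objective.

D8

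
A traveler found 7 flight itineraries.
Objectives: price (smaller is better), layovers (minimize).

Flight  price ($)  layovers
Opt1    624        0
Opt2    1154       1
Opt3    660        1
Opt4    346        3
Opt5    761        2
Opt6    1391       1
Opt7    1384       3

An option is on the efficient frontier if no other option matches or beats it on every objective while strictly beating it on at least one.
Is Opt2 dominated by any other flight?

Opt1 vs Opt2: price 624≤1154, layovers 0≤1 — Opt1 is at least as good on every objective and strictly better on at least one, so Opt1 dominates Opt2.

Yes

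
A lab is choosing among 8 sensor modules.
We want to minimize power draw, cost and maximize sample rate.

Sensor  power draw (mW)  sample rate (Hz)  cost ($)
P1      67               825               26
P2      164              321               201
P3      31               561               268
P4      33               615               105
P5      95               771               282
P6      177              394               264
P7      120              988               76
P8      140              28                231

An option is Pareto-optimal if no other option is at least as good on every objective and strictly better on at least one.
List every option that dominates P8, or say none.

P1: power draw 67≤140, sample rate 825≥28, cost 26≤231 — dominates P8.
P4: power draw 33≤140, sample rate 615≥28, cost 105≤231 — dominates P8.
P7: power draw 120≤140, sample rate 988≥28, cost 76≤231 — dominates P8.
Others (P2, P3, P5, P6) are each worse than P8 on at least one objective.

P1, P4, P7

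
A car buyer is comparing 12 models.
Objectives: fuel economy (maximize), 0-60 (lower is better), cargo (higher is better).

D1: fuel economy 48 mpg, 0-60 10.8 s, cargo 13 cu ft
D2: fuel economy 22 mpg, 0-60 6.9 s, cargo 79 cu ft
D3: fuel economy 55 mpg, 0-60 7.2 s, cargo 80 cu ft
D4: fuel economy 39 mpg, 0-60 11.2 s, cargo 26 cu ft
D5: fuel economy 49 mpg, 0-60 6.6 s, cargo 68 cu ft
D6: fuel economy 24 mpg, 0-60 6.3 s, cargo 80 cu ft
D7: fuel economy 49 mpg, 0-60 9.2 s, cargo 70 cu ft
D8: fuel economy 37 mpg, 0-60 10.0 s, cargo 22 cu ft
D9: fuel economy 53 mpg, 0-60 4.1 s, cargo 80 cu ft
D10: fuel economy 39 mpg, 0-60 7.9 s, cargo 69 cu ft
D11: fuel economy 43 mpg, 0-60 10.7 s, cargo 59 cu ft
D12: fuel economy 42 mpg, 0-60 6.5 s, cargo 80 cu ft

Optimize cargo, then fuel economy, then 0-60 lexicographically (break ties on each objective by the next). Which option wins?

D3

First maximize cargo: best is 80, kept {D3, D6, D9, D12}.
Then maximize fuel economy: best is 55, kept {D3}.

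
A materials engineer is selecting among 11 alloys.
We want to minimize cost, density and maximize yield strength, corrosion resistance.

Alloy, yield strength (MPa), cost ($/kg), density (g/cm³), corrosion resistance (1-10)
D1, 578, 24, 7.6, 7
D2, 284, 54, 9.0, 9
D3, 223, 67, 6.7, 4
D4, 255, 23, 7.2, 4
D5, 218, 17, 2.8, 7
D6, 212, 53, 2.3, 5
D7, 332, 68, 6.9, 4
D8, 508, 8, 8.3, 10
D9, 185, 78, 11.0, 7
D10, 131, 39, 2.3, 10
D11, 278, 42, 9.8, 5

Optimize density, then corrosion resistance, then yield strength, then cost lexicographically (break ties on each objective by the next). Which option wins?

D10

First minimize density: best is 2.3, kept {D6, D10}.
Then maximize corrosion resistance: best is 10, kept {D10}.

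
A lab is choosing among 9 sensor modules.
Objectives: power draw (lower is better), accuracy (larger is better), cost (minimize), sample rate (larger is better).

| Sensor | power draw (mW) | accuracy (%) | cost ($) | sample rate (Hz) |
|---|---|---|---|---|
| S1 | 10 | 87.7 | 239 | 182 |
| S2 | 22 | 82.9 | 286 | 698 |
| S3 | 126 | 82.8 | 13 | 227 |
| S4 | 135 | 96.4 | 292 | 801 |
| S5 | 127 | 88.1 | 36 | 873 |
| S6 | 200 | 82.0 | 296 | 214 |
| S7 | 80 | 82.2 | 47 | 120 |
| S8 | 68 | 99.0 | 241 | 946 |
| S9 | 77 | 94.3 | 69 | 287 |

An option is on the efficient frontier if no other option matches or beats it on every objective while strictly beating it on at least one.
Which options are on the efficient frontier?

S1: not dominated (best power draw).
S2: not dominated.
S3: not dominated (best cost).
S4: dominated by S8 (power draw 68≤135, accuracy 99.0≥96.4, cost 241≤292, sample rate 946≥801).
S5: not dominated.
S6: dominated by S2 (power draw 22≤200, accuracy 82.9≥82.0, cost 286≤296, sample rate 698≥214).
S7: not dominated.
S8: not dominated (best accuracy).
S9: not dominated.

S1, S2, S3, S5, S7, S8, S9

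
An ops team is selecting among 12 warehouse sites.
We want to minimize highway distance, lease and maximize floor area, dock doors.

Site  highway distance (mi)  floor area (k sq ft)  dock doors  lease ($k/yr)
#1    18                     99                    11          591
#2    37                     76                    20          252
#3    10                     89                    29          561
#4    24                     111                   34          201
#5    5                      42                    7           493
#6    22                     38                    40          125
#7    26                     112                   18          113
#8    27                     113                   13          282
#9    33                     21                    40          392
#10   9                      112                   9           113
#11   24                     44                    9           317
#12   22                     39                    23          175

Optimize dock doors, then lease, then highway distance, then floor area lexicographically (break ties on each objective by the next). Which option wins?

First maximize dock doors: best is 40, kept {#6, #9}.
Then minimize lease: best is 125, kept {#6}.

#6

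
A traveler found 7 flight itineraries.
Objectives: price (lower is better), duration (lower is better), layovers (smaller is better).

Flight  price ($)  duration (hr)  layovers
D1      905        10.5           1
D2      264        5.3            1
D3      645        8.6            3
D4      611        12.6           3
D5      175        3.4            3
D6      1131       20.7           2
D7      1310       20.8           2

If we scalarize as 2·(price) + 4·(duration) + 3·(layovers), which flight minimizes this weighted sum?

D5

D1: 2·905 + 4·10.5 + 3·1 = 1855.0
D2: 2·264 + 4·5.3 + 3·1 = 552.2
D3: 2·645 + 4·8.6 + 3·3 = 1333.4
D4: 2·611 + 4·12.6 + 3·3 = 1281.4
D5: 2·175 + 4·3.4 + 3·3 = 372.6
D6: 2·1131 + 4·20.7 + 3·2 = 2350.8
D7: 2·1310 + 4·20.8 + 3·2 = 2709.2
Lowest: D5 at 372.6.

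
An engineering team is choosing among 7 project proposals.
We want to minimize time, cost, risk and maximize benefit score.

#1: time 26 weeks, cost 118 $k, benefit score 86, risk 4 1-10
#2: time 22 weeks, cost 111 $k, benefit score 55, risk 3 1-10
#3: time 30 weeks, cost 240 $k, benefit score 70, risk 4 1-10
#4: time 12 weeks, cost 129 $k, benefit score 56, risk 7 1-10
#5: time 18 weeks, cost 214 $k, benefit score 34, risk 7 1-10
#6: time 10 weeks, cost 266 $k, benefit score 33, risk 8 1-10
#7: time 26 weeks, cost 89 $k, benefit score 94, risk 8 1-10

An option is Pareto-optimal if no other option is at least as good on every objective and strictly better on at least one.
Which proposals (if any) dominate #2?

#1: worse on time (26 vs 22).
#3: worse on time (30 vs 22).
#4: worse on cost (129 vs 111).
#5: worse on cost (214 vs 111).
#6: worse on cost (266 vs 111).
#7: worse on time (26 vs 22).
No option dominates #2.

none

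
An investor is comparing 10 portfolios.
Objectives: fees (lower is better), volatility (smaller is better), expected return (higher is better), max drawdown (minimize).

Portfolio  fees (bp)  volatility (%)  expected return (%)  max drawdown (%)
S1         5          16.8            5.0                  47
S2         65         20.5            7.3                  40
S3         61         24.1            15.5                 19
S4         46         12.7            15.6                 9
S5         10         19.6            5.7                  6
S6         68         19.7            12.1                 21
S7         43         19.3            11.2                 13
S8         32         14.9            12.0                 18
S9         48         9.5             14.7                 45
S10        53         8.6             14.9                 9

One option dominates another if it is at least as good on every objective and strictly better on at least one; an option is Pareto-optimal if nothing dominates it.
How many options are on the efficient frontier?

7

S1: not dominated (best fees).
S2: dominated by S4 (fees 46≤65, volatility 12.7≤20.5, expected return 15.6≥7.3, max drawdown 9≤40).
S3: dominated by S4 (fees 46≤61, volatility 12.7≤24.1, expected return 15.6≥15.5, max drawdown 9≤19).
S4: not dominated (best expected return).
S5: not dominated (best max drawdown).
S6: dominated by S4 (fees 46≤68, volatility 12.7≤19.7, expected return 15.6≥12.1, max drawdown 9≤21).
S7: not dominated.
S8: not dominated.
S9: not dominated.
S10: not dominated (best volatility).
Pareto-optimal: S1, S4, S5, S7, S8, S9, S10 → 7.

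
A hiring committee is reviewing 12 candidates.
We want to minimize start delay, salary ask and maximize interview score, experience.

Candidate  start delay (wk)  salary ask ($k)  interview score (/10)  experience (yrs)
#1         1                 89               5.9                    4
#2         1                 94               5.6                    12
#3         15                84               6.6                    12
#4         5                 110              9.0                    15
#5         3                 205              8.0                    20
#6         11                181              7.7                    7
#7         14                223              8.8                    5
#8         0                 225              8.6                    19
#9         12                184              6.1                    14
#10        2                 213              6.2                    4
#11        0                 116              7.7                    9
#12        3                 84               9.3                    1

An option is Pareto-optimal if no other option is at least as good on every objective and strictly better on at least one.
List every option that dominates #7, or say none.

#4: start delay 5≤14, salary ask 110≤223, interview score 9.0≥8.8, experience 15≥5 — dominates #7.
Others (#1, #2, #3, #5, #6, #8, #9, #10, #11, #12) are each worse than #7 on at least one objective.

#4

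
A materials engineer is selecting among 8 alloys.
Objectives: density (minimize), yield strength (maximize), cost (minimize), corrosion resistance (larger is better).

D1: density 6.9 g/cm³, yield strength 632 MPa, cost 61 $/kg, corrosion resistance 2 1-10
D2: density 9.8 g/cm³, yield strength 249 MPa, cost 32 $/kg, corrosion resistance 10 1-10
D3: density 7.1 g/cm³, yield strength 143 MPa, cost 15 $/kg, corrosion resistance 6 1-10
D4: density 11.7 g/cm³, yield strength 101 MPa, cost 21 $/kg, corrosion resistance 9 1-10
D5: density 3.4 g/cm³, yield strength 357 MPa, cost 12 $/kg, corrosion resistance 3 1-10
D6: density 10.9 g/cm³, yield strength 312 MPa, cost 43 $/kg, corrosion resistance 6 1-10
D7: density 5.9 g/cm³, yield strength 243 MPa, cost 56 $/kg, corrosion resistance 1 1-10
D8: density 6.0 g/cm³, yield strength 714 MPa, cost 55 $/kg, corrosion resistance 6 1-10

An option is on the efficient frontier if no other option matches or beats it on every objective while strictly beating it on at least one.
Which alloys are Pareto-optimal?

D1: dominated by D8 (density 6.0≤6.9, yield strength 714≥632, cost 55≤61, corrosion resistance 6≥2).
D2: not dominated (best corrosion resistance).
D3: not dominated.
D4: not dominated.
D5: not dominated (best density).
D6: not dominated.
D7: dominated by D5 (density 3.4≤5.9, yield strength 357≥243, cost 12≤56, corrosion resistance 3≥1).
D8: not dominated (best yield strength).

D2, D3, D4, D5, D6, D8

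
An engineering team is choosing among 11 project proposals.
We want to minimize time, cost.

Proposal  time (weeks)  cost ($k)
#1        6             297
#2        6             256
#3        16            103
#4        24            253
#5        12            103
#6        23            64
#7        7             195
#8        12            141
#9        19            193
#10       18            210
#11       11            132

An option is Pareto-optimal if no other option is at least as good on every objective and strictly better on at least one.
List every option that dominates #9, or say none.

#3, #5, #8, #11

#3: time 16≤19, cost 103≤193 — dominates #9.
#5: time 12≤19, cost 103≤193 — dominates #9.
#8: time 12≤19, cost 141≤193 — dominates #9.
#11: time 11≤19, cost 132≤193 — dominates #9.
Others (#1, #2, #4, #6, #7, #10) are each worse than #9 on at least one objective.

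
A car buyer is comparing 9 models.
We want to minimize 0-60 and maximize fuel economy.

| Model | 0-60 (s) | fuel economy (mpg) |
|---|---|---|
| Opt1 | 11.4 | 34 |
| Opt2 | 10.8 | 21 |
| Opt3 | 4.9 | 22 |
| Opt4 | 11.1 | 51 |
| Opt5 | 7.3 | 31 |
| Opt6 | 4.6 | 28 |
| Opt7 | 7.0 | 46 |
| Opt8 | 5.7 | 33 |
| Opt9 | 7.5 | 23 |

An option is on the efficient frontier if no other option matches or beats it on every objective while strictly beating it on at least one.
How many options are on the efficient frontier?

Opt1: dominated by Opt4 (0-60 11.1≤11.4, fuel economy 51≥34).
Opt2: dominated by Opt3 (0-60 4.9≤10.8, fuel economy 22≥21).
Opt3: dominated by Opt6 (0-60 4.6≤4.9, fuel economy 28≥22).
Opt4: not dominated (best fuel economy).
Opt5: dominated by Opt7 (0-60 7.0≤7.3, fuel economy 46≥31).
Opt6: not dominated (best 0-60).
Opt7: not dominated.
Opt8: not dominated.
Opt9: dominated by Opt5 (0-60 7.3≤7.5, fuel economy 31≥23).
Pareto-optimal: Opt4, Opt6, Opt7, Opt8 → 4.

4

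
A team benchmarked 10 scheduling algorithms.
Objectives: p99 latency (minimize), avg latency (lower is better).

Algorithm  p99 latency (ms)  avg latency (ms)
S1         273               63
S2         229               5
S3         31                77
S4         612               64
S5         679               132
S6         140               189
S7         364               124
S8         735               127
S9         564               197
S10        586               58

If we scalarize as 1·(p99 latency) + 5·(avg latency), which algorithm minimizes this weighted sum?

S1: 1·273 + 5·63 = 588
S2: 1·229 + 5·5 = 254
S3: 1·31 + 5·77 = 416
S4: 1·612 + 5·64 = 932
S5: 1·679 + 5·132 = 1339
S6: 1·140 + 5·189 = 1085
S7: 1·364 + 5·124 = 984
S8: 1·735 + 5·127 = 1370
S9: 1·564 + 5·197 = 1549
S10: 1·586 + 5·58 = 876
Lowest: S2 at 254.

S2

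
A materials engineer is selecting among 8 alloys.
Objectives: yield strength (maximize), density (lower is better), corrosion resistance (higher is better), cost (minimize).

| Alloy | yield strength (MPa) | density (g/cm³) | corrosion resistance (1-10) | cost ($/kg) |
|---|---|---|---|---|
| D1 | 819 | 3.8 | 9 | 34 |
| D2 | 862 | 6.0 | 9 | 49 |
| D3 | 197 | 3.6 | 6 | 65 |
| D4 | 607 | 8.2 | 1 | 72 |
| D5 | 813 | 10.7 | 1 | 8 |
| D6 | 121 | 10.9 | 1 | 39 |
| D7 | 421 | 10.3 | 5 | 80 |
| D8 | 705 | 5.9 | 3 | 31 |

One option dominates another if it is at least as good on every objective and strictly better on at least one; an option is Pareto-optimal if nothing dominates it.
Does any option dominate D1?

D2: worse on density (6.0 vs 3.8).
D3: worse on yield strength (197 vs 819).
D4: worse on yield strength (607 vs 819).
D5: worse on yield strength (813 vs 819).
D6: worse on yield strength (121 vs 819).
D7: worse on yield strength (421 vs 819).
D8: worse on yield strength (705 vs 819).
No option is at least as good as D1 on every objective and strictly better on one.

No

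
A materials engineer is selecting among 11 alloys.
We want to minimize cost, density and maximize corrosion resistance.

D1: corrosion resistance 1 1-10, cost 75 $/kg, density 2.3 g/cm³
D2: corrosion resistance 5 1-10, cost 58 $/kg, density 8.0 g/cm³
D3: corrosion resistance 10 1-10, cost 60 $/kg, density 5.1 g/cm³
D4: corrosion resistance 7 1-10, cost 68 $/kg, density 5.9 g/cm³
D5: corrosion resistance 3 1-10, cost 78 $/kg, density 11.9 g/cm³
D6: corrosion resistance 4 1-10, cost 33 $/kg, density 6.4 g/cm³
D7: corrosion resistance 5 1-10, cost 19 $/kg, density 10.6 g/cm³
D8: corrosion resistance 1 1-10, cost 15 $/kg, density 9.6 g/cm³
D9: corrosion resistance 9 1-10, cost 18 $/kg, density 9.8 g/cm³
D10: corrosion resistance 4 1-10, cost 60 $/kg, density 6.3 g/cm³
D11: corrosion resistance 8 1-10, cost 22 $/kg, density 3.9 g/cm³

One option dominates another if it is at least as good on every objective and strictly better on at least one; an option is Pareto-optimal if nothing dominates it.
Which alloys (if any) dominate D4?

D3: corrosion resistance 10≥7, cost 60≤68, density 5.1≤5.9 — dominates D4.
D11: corrosion resistance 8≥7, cost 22≤68, density 3.9≤5.9 — dominates D4.
Others (D1, D2, D5, D6, D7, D8, D9, D10) are each worse than D4 on at least one objective.

D3, D11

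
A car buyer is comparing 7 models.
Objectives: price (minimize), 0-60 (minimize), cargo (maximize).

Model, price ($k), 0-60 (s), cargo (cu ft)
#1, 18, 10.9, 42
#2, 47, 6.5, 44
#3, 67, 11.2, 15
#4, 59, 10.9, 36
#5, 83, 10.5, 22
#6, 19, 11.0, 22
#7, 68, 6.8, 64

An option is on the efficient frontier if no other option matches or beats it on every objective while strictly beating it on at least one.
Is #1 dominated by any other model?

#2: worse on price (47 vs 18).
#3: worse on price (67 vs 18).
#4: worse on price (59 vs 18).
#5: worse on price (83 vs 18).
#6: worse on price (19 vs 18).
#7: worse on price (68 vs 18).
No option is at least as good as #1 on every objective and strictly better on one.

No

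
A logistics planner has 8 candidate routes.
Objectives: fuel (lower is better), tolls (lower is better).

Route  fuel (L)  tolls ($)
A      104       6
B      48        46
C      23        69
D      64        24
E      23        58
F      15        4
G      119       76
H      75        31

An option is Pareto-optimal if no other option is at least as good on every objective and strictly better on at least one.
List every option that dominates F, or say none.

none

A: worse on fuel (104 vs 15).
B: worse on fuel (48 vs 15).
C: worse on fuel (23 vs 15).
D: worse on fuel (64 vs 15).
E: worse on fuel (23 vs 15).
G: worse on fuel (119 vs 15).
H: worse on fuel (75 vs 15).
No option dominates F.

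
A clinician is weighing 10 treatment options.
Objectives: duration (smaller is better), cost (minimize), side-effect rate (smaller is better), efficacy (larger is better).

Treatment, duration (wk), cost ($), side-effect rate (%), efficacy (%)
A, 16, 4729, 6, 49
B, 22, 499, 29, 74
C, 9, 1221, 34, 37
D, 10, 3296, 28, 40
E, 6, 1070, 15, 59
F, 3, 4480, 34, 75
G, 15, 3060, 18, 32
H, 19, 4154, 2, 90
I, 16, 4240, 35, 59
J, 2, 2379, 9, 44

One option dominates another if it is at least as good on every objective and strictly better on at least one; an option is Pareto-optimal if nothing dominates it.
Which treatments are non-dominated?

A, B, E, F, H, J

A: not dominated.
B: not dominated (best cost).
C: dominated by E (duration 6≤9, cost 1070≤1221, side-effect rate 15≤34, efficacy 59≥37).
D: dominated by E (duration 6≤10, cost 1070≤3296, side-effect rate 15≤28, efficacy 59≥40).
E: not dominated.
F: not dominated.
G: dominated by E (duration 6≤15, cost 1070≤3060, side-effect rate 15≤18, efficacy 59≥32).
H: not dominated (best side-effect rate).
I: dominated by E (duration 6≤16, cost 1070≤4240, side-effect rate 15≤35, efficacy 59≥59).
J: not dominated (best duration).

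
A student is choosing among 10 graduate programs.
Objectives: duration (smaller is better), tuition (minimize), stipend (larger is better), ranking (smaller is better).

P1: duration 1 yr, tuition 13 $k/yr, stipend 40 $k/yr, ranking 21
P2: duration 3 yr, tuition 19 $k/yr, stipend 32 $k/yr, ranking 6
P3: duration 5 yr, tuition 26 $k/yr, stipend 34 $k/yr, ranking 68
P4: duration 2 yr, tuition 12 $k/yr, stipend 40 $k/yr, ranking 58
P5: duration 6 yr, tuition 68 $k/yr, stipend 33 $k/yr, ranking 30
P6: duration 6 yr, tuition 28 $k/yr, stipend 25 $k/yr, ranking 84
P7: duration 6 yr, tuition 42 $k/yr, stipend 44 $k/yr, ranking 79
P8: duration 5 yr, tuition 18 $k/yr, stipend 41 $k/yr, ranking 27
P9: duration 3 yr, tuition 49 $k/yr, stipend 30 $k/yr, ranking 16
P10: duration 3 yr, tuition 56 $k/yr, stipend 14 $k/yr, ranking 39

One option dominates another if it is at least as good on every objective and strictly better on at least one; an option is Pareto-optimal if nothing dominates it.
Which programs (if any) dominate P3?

P1: duration 1≤5, tuition 13≤26, stipend 40≥34, ranking 21≤68 — dominates P3.
P4: duration 2≤5, tuition 12≤26, stipend 40≥34, ranking 58≤68 — dominates P3.
P8: duration 5≤5, tuition 18≤26, stipend 41≥34, ranking 27≤68 — dominates P3.
Others (P2, P5, P6, P7, P9, P10) are each worse than P3 on at least one objective.

P1, P4, P8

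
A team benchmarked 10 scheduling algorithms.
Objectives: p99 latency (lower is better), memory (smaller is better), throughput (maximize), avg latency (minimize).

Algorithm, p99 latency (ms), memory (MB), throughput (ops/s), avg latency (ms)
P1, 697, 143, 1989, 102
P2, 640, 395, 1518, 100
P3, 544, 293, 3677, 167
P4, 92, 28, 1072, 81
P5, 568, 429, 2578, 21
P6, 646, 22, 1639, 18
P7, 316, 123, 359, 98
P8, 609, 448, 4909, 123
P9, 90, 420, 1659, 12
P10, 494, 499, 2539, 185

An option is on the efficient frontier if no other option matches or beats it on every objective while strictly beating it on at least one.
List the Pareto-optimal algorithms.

P1: not dominated.
P2: not dominated.
P3: not dominated.
P4: not dominated.
P5: not dominated.
P6: not dominated (best memory).
P7: dominated by P4 (p99 latency 92≤316, memory 28≤123, throughput 1072≥359, avg latency 81≤98).
P8: not dominated (best throughput).
P9: not dominated (best p99 latency).
P10: not dominated.

P1, P2, P3, P4, P5, P6, P8, P9, P10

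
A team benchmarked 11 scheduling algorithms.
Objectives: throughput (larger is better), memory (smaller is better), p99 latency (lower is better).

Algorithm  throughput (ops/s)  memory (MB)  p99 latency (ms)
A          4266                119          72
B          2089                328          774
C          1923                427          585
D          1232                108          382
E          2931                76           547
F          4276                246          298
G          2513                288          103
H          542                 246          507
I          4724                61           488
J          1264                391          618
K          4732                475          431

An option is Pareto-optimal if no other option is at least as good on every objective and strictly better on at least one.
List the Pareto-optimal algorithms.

A: not dominated (best p99 latency).
B: dominated by A (throughput 4266≥2089, memory 119≤328, p99 latency 72≤774).
C: dominated by A (throughput 4266≥1923, memory 119≤427, p99 latency 72≤585).
D: not dominated.
E: dominated by I (throughput 4724≥2931, memory 61≤76, p99 latency 488≤547).
F: not dominated.
G: dominated by A (throughput 4266≥2513, memory 119≤288, p99 latency 72≤103).
H: dominated by A (throughput 4266≥542, memory 119≤246, p99 latency 72≤507).
I: not dominated (best memory).
J: dominated by A (throughput 4266≥1264, memory 119≤391, p99 latency 72≤618).
K: not dominated (best throughput).

A, D, F, I, K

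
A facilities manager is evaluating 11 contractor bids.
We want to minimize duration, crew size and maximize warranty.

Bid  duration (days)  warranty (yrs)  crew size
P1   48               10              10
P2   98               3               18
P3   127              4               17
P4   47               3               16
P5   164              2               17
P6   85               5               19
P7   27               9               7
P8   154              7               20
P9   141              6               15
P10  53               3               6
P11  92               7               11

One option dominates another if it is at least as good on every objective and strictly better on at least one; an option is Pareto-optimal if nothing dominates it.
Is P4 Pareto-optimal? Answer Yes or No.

P7 vs P4: duration 27≤47, warranty 9≥3, crew size 7≤16 — P7 is at least as good on every objective and strictly better on at least one, so P7 dominates P4.

No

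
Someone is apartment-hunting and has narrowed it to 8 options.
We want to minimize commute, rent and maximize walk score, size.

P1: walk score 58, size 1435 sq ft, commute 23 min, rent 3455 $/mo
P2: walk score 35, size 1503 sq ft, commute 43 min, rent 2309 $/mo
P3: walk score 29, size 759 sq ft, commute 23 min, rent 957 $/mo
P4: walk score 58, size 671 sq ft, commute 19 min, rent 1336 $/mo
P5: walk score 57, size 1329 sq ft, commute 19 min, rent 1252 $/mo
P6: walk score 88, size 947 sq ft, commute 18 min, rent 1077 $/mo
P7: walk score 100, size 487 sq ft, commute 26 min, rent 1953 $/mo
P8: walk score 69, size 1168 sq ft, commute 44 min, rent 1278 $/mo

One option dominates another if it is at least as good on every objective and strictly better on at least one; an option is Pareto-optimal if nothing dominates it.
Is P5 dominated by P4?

No

P4 vs P5: P4 is worse on size (671 vs 1329), so it does not dominate P5.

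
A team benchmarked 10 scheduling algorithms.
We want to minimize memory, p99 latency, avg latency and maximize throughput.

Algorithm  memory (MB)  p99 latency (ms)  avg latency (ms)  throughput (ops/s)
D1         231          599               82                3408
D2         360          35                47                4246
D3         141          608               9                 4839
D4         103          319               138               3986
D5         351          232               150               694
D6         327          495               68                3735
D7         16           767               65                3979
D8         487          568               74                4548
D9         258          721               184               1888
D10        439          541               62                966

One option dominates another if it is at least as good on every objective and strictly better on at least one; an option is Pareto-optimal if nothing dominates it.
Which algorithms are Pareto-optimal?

D1, D2, D3, D4, D5, D6, D7, D8

D1: not dominated.
D2: not dominated (best p99 latency).
D3: not dominated (best avg latency).
D4: not dominated.
D5: not dominated.
D6: not dominated.
D7: not dominated (best memory).
D8: not dominated.
D9: dominated by D1 (memory 231≤258, p99 latency 599≤721, avg latency 82≤184, throughput 3408≥1888).
D10: dominated by D2 (memory 360≤439, p99 latency 35≤541, avg latency 47≤62, throughput 4246≥966).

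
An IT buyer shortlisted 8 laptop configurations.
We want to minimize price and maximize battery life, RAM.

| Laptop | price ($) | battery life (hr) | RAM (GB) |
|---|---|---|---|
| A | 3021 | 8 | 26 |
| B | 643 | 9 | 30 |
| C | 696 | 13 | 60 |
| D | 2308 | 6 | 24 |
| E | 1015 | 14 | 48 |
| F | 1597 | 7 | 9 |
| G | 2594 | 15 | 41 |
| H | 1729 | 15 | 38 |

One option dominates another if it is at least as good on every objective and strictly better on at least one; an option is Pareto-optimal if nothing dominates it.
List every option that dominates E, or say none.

A: worse on price (3021 vs 1015).
B: worse on battery life (9 vs 14).
C: worse on battery life (13 vs 14).
D: worse on price (2308 vs 1015).
F: worse on price (1597 vs 1015).
G: worse on price (2594 vs 1015).
H: worse on price (1729 vs 1015).
No option dominates E.

none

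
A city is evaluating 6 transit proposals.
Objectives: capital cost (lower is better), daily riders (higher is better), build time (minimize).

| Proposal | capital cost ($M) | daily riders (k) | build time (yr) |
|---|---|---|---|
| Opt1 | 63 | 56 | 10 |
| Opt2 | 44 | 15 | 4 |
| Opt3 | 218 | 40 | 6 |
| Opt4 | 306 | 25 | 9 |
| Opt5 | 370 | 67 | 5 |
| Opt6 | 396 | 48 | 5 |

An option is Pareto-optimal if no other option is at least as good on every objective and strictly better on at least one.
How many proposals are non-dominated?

Opt1: not dominated.
Opt2: not dominated (best capital cost).
Opt3: not dominated.
Opt4: dominated by Opt3 (capital cost 218≤306, daily riders 40≥25, build time 6≤9).
Opt5: not dominated (best daily riders).
Opt6: dominated by Opt5 (capital cost 370≤396, daily riders 67≥48, build time 5≤5).
Pareto-optimal: Opt1, Opt2, Opt3, Opt5 → 4.

4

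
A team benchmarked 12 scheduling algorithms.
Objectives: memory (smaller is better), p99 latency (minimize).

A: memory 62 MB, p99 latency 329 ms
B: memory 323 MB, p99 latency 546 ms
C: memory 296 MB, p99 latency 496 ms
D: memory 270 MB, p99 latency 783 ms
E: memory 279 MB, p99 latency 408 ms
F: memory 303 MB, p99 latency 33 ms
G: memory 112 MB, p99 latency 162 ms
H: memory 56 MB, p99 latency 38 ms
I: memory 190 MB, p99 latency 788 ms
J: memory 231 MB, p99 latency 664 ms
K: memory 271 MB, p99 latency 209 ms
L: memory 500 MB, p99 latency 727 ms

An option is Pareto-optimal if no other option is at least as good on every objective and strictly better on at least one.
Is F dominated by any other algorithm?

No

A: worse on p99 latency (329 vs 33).
B: worse on memory (323 vs 303).
C: worse on p99 latency (496 vs 33).
D: worse on p99 latency (783 vs 33).
E: worse on p99 latency (408 vs 33).
G: worse on p99 latency (162 vs 33).
H: worse on p99 latency (38 vs 33).
I: worse on p99 latency (788 vs 33).
J: worse on p99 latency (664 vs 33).
K: worse on p99 latency (209 vs 33).
L: worse on memory (500 vs 303).
No option is at least as good as F on every objective and strictly better on one.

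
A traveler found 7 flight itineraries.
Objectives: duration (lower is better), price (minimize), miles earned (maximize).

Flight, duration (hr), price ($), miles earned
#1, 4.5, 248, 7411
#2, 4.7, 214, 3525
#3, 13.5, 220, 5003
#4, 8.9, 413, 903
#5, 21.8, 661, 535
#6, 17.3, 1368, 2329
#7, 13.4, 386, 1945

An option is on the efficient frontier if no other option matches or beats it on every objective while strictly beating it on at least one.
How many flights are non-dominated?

3

#1: not dominated (best duration).
#2: not dominated (best price).
#3: not dominated.
#4: dominated by #1 (duration 4.5≤8.9, price 248≤413, miles earned 7411≥903).
#5: dominated by #1 (duration 4.5≤21.8, price 248≤661, miles earned 7411≥535).
#6: dominated by #1 (duration 4.5≤17.3, price 248≤1368, miles earned 7411≥2329).
#7: dominated by #1 (duration 4.5≤13.4, price 248≤386, miles earned 7411≥1945).
Pareto-optimal: #1, #2, #3 → 3.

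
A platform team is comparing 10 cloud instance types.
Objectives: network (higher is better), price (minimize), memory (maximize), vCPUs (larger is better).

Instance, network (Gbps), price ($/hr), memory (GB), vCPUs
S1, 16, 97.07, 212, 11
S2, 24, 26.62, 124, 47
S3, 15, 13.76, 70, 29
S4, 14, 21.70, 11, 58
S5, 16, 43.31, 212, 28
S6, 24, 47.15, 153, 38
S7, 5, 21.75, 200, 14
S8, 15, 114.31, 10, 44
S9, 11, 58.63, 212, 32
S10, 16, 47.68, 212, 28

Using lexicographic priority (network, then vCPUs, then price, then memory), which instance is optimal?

First maximize network: best is 24, kept {S2, S6}.
Then maximize vCPUs: best is 47, kept {S2}.

S2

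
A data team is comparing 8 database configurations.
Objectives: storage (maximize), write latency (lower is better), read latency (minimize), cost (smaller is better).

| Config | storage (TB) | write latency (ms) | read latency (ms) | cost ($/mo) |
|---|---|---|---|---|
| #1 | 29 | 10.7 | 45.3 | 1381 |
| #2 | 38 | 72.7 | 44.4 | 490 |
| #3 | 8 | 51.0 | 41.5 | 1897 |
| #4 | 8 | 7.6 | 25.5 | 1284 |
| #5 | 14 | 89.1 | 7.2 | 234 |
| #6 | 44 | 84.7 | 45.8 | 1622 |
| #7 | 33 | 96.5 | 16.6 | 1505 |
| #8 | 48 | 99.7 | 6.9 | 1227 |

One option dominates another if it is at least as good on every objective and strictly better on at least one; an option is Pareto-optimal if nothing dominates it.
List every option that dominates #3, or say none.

#4: storage 8≥8, write latency 7.6≤51.0, read latency 25.5≤41.5, cost 1284≤1897 — dominates #3.
Others (#1, #2, #5, #6, #7, #8) are each worse than #3 on at least one objective.

#4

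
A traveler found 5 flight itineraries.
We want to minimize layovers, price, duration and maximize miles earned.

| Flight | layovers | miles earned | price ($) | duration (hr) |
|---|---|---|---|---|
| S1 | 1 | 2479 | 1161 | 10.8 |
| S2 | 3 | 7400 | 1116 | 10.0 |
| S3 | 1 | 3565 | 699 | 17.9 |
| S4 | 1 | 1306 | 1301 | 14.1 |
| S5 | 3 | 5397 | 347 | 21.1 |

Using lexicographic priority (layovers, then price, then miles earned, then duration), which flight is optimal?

First minimize layovers: best is 1, kept {S1, S3, S4}.
Then minimize price: best is 699, kept {S3}.

S3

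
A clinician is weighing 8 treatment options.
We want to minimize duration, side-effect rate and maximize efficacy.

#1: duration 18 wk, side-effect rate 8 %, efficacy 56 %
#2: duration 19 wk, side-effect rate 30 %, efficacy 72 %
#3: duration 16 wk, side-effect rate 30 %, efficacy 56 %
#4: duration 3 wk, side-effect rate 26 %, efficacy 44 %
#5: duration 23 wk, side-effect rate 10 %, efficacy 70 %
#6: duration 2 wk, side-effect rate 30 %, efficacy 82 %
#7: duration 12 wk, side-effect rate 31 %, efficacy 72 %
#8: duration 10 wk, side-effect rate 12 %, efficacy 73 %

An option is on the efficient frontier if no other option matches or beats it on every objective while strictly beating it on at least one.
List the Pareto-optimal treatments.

#1: not dominated (best side-effect rate).
#2: dominated by #6 (duration 2≤19, side-effect rate 30≤30, efficacy 82≥72).
#3: dominated by #6 (duration 2≤16, side-effect rate 30≤30, efficacy 82≥56).
#4: not dominated.
#5: not dominated.
#6: not dominated (best duration).
#7: dominated by #6 (duration 2≤12, side-effect rate 30≤31, efficacy 82≥72).
#8: not dominated.

#1, #4, #5, #6, #8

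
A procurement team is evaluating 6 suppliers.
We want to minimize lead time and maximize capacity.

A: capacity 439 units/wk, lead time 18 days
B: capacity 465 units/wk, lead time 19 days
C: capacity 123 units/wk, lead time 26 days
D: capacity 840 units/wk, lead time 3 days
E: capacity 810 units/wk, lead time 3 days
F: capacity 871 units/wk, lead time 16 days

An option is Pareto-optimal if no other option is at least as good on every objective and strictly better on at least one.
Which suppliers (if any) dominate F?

A: worse on capacity (439 vs 871).
B: worse on capacity (465 vs 871).
C: worse on capacity (123 vs 871).
D: worse on capacity (840 vs 871).
E: worse on capacity (810 vs 871).
No option dominates F.

none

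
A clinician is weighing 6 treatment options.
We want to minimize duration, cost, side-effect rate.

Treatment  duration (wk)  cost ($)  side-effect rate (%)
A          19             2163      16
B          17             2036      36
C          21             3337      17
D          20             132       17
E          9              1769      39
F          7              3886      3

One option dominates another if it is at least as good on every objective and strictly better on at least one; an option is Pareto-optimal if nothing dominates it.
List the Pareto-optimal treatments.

A, B, D, E, F

A: not dominated.
B: not dominated.
C: dominated by A (duration 19≤21, cost 2163≤3337, side-effect rate 16≤17).
D: not dominated (best cost).
E: not dominated.
F: not dominated (best duration).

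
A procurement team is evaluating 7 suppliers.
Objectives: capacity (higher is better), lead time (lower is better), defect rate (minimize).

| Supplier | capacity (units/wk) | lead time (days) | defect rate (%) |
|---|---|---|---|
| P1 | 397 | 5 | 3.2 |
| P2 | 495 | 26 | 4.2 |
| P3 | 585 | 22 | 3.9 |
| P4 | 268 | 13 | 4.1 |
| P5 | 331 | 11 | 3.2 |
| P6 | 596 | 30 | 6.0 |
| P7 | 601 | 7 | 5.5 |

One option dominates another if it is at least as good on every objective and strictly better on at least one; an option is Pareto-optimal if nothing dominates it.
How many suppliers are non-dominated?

3

P1: not dominated (best lead time).
P2: dominated by P3 (capacity 585≥495, lead time 22≤26, defect rate 3.9≤4.2).
P3: not dominated.
P4: dominated by P1 (capacity 397≥268, lead time 5≤13, defect rate 3.2≤4.1).
P5: dominated by P1 (capacity 397≥331, lead time 5≤11, defect rate 3.2≤3.2).
P6: dominated by P7 (capacity 601≥596, lead time 7≤30, defect rate 5.5≤6.0).
P7: not dominated (best capacity).
Pareto-optimal: P1, P3, P7 → 3.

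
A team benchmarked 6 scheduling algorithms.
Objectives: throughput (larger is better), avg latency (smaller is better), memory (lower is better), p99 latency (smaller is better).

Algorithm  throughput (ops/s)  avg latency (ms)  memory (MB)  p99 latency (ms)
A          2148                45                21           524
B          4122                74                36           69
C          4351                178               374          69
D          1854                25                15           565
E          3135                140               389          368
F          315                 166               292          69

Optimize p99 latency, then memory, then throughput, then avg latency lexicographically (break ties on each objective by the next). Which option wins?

B

First minimize p99 latency: best is 69, kept {B, C, F}.
Then minimize memory: best is 36, kept {B}.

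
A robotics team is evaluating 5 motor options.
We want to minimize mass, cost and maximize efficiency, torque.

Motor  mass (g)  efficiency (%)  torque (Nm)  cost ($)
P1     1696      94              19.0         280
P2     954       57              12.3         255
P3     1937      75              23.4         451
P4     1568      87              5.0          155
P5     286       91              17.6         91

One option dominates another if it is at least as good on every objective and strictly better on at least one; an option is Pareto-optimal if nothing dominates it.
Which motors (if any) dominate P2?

P5: mass 286≤954, efficiency 91≥57, torque 17.6≥12.3, cost 91≤255 — dominates P2.
Others (P1, P3, P4) are each worse than P2 on at least one objective.

P5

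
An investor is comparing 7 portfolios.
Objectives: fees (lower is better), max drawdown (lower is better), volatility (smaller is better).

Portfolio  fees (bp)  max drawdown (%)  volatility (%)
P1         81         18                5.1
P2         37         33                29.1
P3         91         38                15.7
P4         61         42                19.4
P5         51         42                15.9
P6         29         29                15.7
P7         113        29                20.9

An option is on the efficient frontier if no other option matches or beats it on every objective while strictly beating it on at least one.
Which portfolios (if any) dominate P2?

P6: fees 29≤37, max drawdown 29≤33, volatility 15.7≤29.1 — dominates P2.
Others (P1, P3, P4, P5, P7) are each worse than P2 on at least one objective.

P6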